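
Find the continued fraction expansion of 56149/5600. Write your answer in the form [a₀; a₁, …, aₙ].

Repeatedly divide and take the remainder:
56149 = 10·5600 + 149, so a_0 = 10
5600 = 37·149 + 87, so a_1 = 37
149 = 1·87 + 62, so a_2 = 1
87 = 1·62 + 25, so a_3 = 1
62 = 2·25 + 12, so a_4 = 2
25 = 2·12 + 1, so a_5 = 2
12 = 12·1 + 0, so a_6 = 12

[10; 37, 1, 1, 2, 2, 12]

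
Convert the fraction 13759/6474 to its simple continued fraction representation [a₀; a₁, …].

13759 ÷ 6474 → quotient 2, remainder 811
6474 ÷ 811 → quotient 7, remainder 797
811 ÷ 797 → quotient 1, remainder 14
797 ÷ 14 → quotient 56, remainder 13
14 ÷ 13 → quotient 1, remainder 1
13 ÷ 1 → quotient 13, remainder 0

[2; 7, 1, 56, 1, 13]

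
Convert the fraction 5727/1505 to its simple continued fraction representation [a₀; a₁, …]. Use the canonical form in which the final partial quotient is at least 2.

[3; 1, 4, 7, 3, 13]

Run the Euclidean algorithm, recording each quotient:
⌊5727/1505⌋ = 3, remainder 1212
⌊1505/1212⌋ = 1, remainder 293
⌊1212/293⌋ = 4, remainder 40
⌊293/40⌋ = 7, remainder 13
⌊40/13⌋ = 3, remainder 1
⌊13/1⌋ = 13, remainder 0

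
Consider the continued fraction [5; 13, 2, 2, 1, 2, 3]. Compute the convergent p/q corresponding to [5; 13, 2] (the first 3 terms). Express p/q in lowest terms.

137/27

Compute successive convergents:
a_0 = 5: 5/1
a_1 = 13: 66/13
a_2 = 2: 137/27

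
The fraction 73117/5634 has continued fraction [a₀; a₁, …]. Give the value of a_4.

⌊73117/5634⌋ = 12, remainder 5509
⌊5634/5509⌋ = 1, remainder 125
⌊5509/125⌋ = 44, remainder 9
⌊125/9⌋ = 13, remainder 8
⌊9/8⌋ = 1, remainder 1

1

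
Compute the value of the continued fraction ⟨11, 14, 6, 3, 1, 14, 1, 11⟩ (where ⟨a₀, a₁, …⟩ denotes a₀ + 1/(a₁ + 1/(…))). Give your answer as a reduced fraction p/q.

737237/66594

Collapse the nested fraction from the inside out:
Start with 11.
1 + 1/(11/1) = 1 + 1/11 = 12/11
14 + 1/(12/11) = 14 + 11/12 = 179/12
1 + 1/(179/12) = 1 + 12/179 = 191/179
3 + 1/(191/179) = 3 + 179/191 = 752/191
6 + 1/(752/191) = 6 + 191/752 = 4703/752
14 + 1/(4703/752) = 14 + 752/4703 = 66594/4703
11 + 1/(66594/4703) = 11 + 4703/66594 = 737237/66594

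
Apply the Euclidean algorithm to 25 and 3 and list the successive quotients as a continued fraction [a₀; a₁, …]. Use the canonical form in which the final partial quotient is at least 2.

[8; 3]

Repeatedly divide and take the remainder:
25 ÷ 3 → quotient 8, remainder 1
3 ÷ 1 → quotient 3, remainder 0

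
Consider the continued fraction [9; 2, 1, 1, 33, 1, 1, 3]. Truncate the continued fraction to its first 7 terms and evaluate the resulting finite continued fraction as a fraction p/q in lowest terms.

Start with 1.
1 + 1/(1/1) = 1 + 1/1 = 2/1
33 + 1/(2/1) = 33 + 1/2 = 67/2
1 + 1/(67/2) = 1 + 2/67 = 69/67
1 + 1/(69/67) = 1 + 67/69 = 136/69
2 + 1/(136/69) = 2 + 69/136 = 341/136
9 + 1/(341/136) = 9 + 136/341 = 3205/341

3205/341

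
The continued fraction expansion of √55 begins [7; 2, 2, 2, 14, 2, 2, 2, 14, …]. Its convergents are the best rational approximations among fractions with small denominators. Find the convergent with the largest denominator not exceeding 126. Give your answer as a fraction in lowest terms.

89/12

a_0 = 7: 7/1  (≤ bound)
a_1 = 2: 15/2  (≤ bound)
a_2 = 2: 37/5  (≤ bound)
a_3 = 2: 89/12  (≤ bound)
a_4 = 14: 1283/173  (> 126, stop)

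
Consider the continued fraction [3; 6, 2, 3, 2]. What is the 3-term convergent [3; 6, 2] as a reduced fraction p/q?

Compute successive convergents:
a_0 = 3: 3/1
a_1 = 6: 19/6
a_2 = 2: 41/13

41/13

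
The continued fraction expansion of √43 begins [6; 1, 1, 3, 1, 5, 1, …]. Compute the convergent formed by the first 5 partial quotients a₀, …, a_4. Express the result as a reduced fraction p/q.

Start with 1.
3 + 1/(1/1) = 3 + 1/1 = 4/1
1 + 1/(4/1) = 1 + 1/4 = 5/4
1 + 1/(5/4) = 1 + 4/5 = 9/5
6 + 1/(9/5) = 6 + 5/9 = 59/9

59/9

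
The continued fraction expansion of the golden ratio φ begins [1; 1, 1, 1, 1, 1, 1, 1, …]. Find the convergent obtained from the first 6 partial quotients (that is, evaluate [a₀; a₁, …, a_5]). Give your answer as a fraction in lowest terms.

Start with 1.
1 + 1/(1/1) = 1 + 1/1 = 2/1
1 + 1/(2/1) = 1 + 1/2 = 3/2
1 + 1/(3/2) = 1 + 2/3 = 5/3
1 + 1/(5/3) = 1 + 3/5 = 8/5
1 + 1/(8/5) = 1 + 5/8 = 13/8

13/8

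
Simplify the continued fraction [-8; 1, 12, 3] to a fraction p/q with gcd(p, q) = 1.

-283/40

Start with 3.
12 + 1/(3/1) = 12 + 1/3 = 37/3
1 + 1/(37/3) = 1 + 3/37 = 40/37
-8 + 1/(40/37) = -8 + 37/40 = -283/40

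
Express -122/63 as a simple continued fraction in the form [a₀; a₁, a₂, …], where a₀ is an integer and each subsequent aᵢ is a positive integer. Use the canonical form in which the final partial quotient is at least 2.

Run the Euclidean algorithm, recording each quotient:
-122 = -2·63 + 4, so a_0 = -2
63 = 15·4 + 3, so a_1 = 15
4 = 1·3 + 1, so a_2 = 1
3 = 3·1 + 0, so a_3 = 3

[-2; 15, 1, 3]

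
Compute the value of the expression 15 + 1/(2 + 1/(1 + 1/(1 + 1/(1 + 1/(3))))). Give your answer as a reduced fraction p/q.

Start with 3.
1 + 1/(3/1) = 1 + 1/3 = 4/3
1 + 1/(4/3) = 1 + 3/4 = 7/4
1 + 1/(7/4) = 1 + 4/7 = 11/7
2 + 1/(11/7) = 2 + 7/11 = 29/11
15 + 1/(29/11) = 15 + 11/29 = 446/29

446/29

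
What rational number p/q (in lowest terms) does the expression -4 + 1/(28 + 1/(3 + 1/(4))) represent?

-1459/368

Starting at the tail and folding back:
Start with 4.
3 + 1/(4/1) = 3 + 1/4 = 13/4
28 + 1/(13/4) = 28 + 4/13 = 368/13
-4 + 1/(368/13) = -4 + 13/368 = -1459/368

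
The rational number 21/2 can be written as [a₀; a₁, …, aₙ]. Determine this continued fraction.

[10; 2]

21 = 10·2 + 1, so a_0 = 10
2 = 2·1 + 0, so a_1 = 2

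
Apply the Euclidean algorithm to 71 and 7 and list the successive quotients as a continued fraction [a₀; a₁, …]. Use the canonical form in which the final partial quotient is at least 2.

[10; 7]

Apply division with remainder until the remainder is 0:
71 ÷ 7 → quotient 10, remainder 1
7 ÷ 1 → quotient 7, remainder 0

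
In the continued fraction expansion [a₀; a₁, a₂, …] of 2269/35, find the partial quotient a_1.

2269 ÷ 35 → quotient 64, remainder 29
35 ÷ 29 → quotient 1, remainder 6

1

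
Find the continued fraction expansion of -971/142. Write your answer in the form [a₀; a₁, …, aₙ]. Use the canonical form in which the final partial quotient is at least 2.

-971 = -7·142 + 23, so a_0 = -7
142 = 6·23 + 4, so a_1 = 6
23 = 5·4 + 3, so a_2 = 5
4 = 1·3 + 1, so a_3 = 1
3 = 3·1 + 0, so a_4 = 3

[-7; 6, 5, 1, 3]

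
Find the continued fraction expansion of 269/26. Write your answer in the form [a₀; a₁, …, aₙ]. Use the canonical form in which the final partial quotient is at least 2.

269 ÷ 26 → quotient 10, remainder 9
26 ÷ 9 → quotient 2, remainder 8
9 ÷ 8 → quotient 1, remainder 1
8 ÷ 1 → quotient 8, remainder 0

[10; 2, 1, 8]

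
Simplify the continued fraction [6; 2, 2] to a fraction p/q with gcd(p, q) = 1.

Start with 2.
2 + 1/(2/1) = 2 + 1/2 = 5/2
6 + 1/(5/2) = 6 + 2/5 = 32/5

32/5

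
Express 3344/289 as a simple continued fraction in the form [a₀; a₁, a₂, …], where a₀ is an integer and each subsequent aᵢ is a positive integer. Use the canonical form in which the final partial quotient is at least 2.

3344 ÷ 289 → quotient 11, remainder 165
289 ÷ 165 → quotient 1, remainder 124
165 ÷ 124 → quotient 1, remainder 41
124 ÷ 41 → quotient 3, remainder 1
41 ÷ 1 → quotient 41, remainder 0

[11; 1, 1, 3, 41]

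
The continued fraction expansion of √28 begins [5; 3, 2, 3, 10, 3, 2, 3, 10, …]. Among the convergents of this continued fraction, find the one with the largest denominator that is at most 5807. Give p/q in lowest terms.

9403/1777

a_0 = 5: 5/1  (≤ bound)
a_1 = 3: 16/3  (≤ bound)
a_2 = 2: 37/7  (≤ bound)
a_3 = 3: 127/24  (≤ bound)
a_4 = 10: 1307/247  (≤ bound)
a_5 = 3: 4048/765  (≤ bound)
a_6 = 2: 9403/1777  (≤ bound)
a_7 = 3: 32257/6096  (> 5807, stop)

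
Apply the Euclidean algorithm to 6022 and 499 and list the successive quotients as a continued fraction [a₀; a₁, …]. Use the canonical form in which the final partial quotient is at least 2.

⌊6022/499⌋ = 12, remainder 34
⌊499/34⌋ = 14, remainder 23
⌊34/23⌋ = 1, remainder 11
⌊23/11⌋ = 2, remainder 1
⌊11/1⌋ = 11, remainder 0

[12; 14, 1, 2, 11]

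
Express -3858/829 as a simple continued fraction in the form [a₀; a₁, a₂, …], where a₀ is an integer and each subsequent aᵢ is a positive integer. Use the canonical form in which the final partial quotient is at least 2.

-3858 ÷ 829 → quotient -5, remainder 287
829 ÷ 287 → quotient 2, remainder 255
287 ÷ 255 → quotient 1, remainder 32
255 ÷ 32 → quotient 7, remainder 31
32 ÷ 31 → quotient 1, remainder 1
31 ÷ 1 → quotient 31, remainder 0

[-5; 2, 1, 7, 1, 31]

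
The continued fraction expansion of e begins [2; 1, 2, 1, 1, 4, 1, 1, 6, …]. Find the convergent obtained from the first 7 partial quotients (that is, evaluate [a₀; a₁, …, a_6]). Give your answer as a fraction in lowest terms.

Start with 1.
4 + 1/(1/1) = 4 + 1/1 = 5/1
1 + 1/(5/1) = 1 + 1/5 = 6/5
1 + 1/(6/5) = 1 + 5/6 = 11/6
2 + 1/(11/6) = 2 + 6/11 = 28/11
1 + 1/(28/11) = 1 + 11/28 = 39/28
2 + 1/(39/28) = 2 + 28/39 = 106/39

106/39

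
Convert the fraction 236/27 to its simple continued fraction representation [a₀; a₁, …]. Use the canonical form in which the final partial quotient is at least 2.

[8; 1, 2, 1, 6]

236 = 8·27 + 20, so a_0 = 8
27 = 1·20 + 7, so a_1 = 1
20 = 2·7 + 6, so a_2 = 2
7 = 1·6 + 1, so a_3 = 1
6 = 6·1 + 0, so a_4 = 6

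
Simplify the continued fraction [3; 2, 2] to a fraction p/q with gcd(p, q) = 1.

17/5

Use the convergent recurrence hₖ = aₖ·hₖ₋₁ + hₖ₋₂ (and likewise for the denominators kₖ):
a_0 = 3: 3/1
a_1 = 2: 7/2
a_2 = 2: 17/5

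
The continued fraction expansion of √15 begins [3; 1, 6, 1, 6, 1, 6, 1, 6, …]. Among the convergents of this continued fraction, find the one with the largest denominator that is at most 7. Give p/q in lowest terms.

27/7

a_0 = 3: 3/1  (≤ bound)
a_1 = 1: 4/1  (≤ bound)
a_2 = 6: 27/7  (≤ bound)
a_3 = 1: 31/8  (> 7, stop)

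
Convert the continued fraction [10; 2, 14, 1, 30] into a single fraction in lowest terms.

Start with 30.
1 + 1/(30/1) = 1 + 1/30 = 31/30
14 + 1/(31/30) = 14 + 30/31 = 464/31
2 + 1/(464/31) = 2 + 31/464 = 959/464
10 + 1/(959/464) = 10 + 464/959 = 10054/959

10054/959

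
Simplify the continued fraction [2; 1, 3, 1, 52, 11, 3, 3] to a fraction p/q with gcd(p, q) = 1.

83647/29882

a_0 = 2: 2/1
a_1 = 1: 3/1
a_2 = 3: 11/4
a_3 = 1: 14/5
a_4 = 52: 739/264
a_5 = 11: 8143/2909
a_6 = 3: 25168/8991
a_7 = 3: 83647/29882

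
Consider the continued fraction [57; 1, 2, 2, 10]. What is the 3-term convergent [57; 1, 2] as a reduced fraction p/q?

173/3

a_0 = 57: 57/1
a_1 = 1: 58/1
a_2 = 2: 173/3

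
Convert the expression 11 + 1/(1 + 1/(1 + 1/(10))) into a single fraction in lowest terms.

242/21

Work from the innermost term outward:
Start with 10.
1 + 1/(10/1) = 1 + 1/10 = 11/10
1 + 1/(11/10) = 1 + 10/11 = 21/11
11 + 1/(21/11) = 11 + 11/21 = 242/21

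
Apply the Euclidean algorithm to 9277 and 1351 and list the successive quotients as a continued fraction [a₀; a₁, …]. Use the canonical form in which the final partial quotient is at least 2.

9277 = 6·1351 + 1171, so a_0 = 6
1351 = 1·1171 + 180, so a_1 = 1
1171 = 6·180 + 91, so a_2 = 6
180 = 1·91 + 89, so a_3 = 1
91 = 1·89 + 2, so a_4 = 1
89 = 44·2 + 1, so a_5 = 44
2 = 2·1 + 0, so a_6 = 2

[6; 1, 6, 1, 1, 44, 2]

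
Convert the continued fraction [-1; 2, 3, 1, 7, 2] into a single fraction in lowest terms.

Start with 2.
7 + 1/(2/1) = 7 + 1/2 = 15/2
1 + 1/(15/2) = 1 + 2/15 = 17/15
3 + 1/(17/15) = 3 + 15/17 = 66/17
2 + 1/(66/17) = 2 + 17/66 = 149/66
-1 + 1/(149/66) = -1 + 66/149 = -83/149

-83/149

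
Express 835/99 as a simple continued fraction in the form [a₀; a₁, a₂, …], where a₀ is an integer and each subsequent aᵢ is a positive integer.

[8; 2, 3, 3, 4]

Run the Euclidean algorithm, recording each quotient:
835 = 8·99 + 43, so a_0 = 8
99 = 2·43 + 13, so a_1 = 2
43 = 3·13 + 4, so a_2 = 3
13 = 3·4 + 1, so a_3 = 3
4 = 4·1 + 0, so a_4 = 4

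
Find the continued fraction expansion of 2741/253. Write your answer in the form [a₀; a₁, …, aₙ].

[10; 1, 5, 42]

Run the Euclidean algorithm, recording each quotient:
⌊2741/253⌋ = 10, remainder 211
⌊253/211⌋ = 1, remainder 42
⌊211/42⌋ = 5, remainder 1
⌊42/1⌋ = 42, remainder 0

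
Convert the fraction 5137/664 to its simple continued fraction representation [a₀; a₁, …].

[7; 1, 2, 1, 3, 1, 6, 5]

⌊5137/664⌋ = 7, remainder 489
⌊664/489⌋ = 1, remainder 175
⌊489/175⌋ = 2, remainder 139
⌊175/139⌋ = 1, remainder 36
⌊139/36⌋ = 3, remainder 31
⌊36/31⌋ = 1, remainder 5
⌊31/5⌋ = 6, remainder 1
⌊5/1⌋ = 5, remainder 0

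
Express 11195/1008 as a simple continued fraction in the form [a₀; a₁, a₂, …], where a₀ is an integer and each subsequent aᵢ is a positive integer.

[11; 9, 2, 2, 1, 1, 1, 5]

11195 = 11·1008 + 107, so a_0 = 11
1008 = 9·107 + 45, so a_1 = 9
107 = 2·45 + 17, so a_2 = 2
45 = 2·17 + 11, so a_3 = 2
17 = 1·11 + 6, so a_4 = 1
11 = 1·6 + 5, so a_5 = 1
6 = 1·5 + 1, so a_6 = 1
5 = 5·1 + 0, so a_7 = 5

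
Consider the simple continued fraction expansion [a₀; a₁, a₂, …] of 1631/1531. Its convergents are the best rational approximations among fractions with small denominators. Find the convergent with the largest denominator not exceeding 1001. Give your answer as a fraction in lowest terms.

List convergents until the denominator exceeds the bound:
a_0 = 1: 1/1  (≤ bound)
a_1 = 15: 16/15  (≤ bound)
a_2 = 3: 49/46  (≤ bound)
a_3 = 4: 212/199  (≤ bound)
a_4 = 2: 473/444  (≤ bound)
a_5 = 3: 1631/1531  (> 1001, stop)

473/444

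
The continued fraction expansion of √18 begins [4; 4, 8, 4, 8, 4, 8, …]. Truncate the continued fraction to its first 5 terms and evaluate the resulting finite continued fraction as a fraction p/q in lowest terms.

Work from the innermost term outward:
Start with 8.
4 + 1/(8/1) = 4 + 1/8 = 33/8
8 + 1/(33/8) = 8 + 8/33 = 272/33
4 + 1/(272/33) = 4 + 33/272 = 1121/272
4 + 1/(1121/272) = 4 + 272/1121 = 4756/1121

4756/1121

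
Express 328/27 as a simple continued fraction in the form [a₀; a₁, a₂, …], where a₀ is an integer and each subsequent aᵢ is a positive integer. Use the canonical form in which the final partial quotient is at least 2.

[12; 6, 1, 3]

⌊328/27⌋ = 12, remainder 4
⌊27/4⌋ = 6, remainder 3
⌊4/3⌋ = 1, remainder 1
⌊3/1⌋ = 3, remainder 0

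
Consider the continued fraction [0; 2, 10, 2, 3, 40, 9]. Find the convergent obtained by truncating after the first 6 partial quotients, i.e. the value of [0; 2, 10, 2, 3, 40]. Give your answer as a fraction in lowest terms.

a_0 = 0: 0/1
a_1 = 2: 1/2
a_2 = 10: 10/21
a_3 = 2: 21/44
a_4 = 3: 73/153
a_5 = 40: 2941/6164

2941/6164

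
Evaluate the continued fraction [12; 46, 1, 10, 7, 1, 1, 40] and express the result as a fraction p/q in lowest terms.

Start with 40.
1 + 1/(40/1) = 1 + 1/40 = 41/40
1 + 1/(41/40) = 1 + 40/41 = 81/41
7 + 1/(81/41) = 7 + 41/81 = 608/81
10 + 1/(608/81) = 10 + 81/608 = 6161/608
1 + 1/(6161/608) = 1 + 608/6161 = 6769/6161
46 + 1/(6769/6161) = 46 + 6161/6769 = 317535/6769
12 + 1/(317535/6769) = 12 + 6769/317535 = 3817189/317535

3817189/317535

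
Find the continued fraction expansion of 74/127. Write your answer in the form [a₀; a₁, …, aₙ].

[0; 1, 1, 2, 1, 1, 10]

⌊74/127⌋ = 0, remainder 74
⌊127/74⌋ = 1, remainder 53
⌊74/53⌋ = 1, remainder 21
⌊53/21⌋ = 2, remainder 11
⌊21/11⌋ = 1, remainder 10
⌊11/10⌋ = 1, remainder 1
⌊10/1⌋ = 10, remainder 0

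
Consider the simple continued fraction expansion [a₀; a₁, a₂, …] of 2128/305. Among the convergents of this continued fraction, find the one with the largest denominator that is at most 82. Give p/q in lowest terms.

a_0 = 6: 6/1  (≤ bound)
a_1 = 1: 7/1  (≤ bound)
a_2 = 42: 300/43  (≤ bound)
a_3 = 1: 307/44  (≤ bound)
a_4 = 1: 607/87  (> 82, stop)

307/44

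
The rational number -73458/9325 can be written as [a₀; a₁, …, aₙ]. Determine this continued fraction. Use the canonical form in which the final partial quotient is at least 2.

Apply division with remainder until the remainder is 0:
-73458 ÷ 9325 → quotient -8, remainder 1142
9325 ÷ 1142 → quotient 8, remainder 189
1142 ÷ 189 → quotient 6, remainder 8
189 ÷ 8 → quotient 23, remainder 5
8 ÷ 5 → quotient 1, remainder 3
5 ÷ 3 → quotient 1, remainder 2
3 ÷ 2 → quotient 1, remainder 1
2 ÷ 1 → quotient 2, remainder 0

[-8; 8, 6, 23, 1, 1, 1, 2]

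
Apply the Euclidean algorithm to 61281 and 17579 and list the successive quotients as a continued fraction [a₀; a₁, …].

[3; 2, 17, 2, 2, 32, 3]

Run the Euclidean algorithm, recording each quotient:
61281 ÷ 17579 → quotient 3, remainder 8544
17579 ÷ 8544 → quotient 2, remainder 491
8544 ÷ 491 → quotient 17, remainder 197
491 ÷ 197 → quotient 2, remainder 97
197 ÷ 97 → quotient 2, remainder 3
97 ÷ 3 → quotient 32, remainder 1
3 ÷ 1 → quotient 3, remainder 0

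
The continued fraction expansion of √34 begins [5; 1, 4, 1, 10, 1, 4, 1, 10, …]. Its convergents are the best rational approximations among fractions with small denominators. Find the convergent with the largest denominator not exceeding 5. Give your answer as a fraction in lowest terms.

a_0 = 5: 5/1  (≤ bound)
a_1 = 1: 6/1  (≤ bound)
a_2 = 4: 29/5  (≤ bound)
a_3 = 1: 35/6  (> 5, stop)

29/5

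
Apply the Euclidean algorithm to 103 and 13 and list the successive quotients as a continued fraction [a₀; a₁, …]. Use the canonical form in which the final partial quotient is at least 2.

[7; 1, 12]

⌊103/13⌋ = 7, remainder 12
⌊13/12⌋ = 1, remainder 1
⌊12/1⌋ = 12, remainder 0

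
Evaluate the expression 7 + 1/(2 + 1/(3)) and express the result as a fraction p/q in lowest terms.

52/7

Starting at the tail and folding back:
Start with 3.
2 + 1/(3/1) = 2 + 1/3 = 7/3
7 + 1/(7/3) = 7 + 3/7 = 52/7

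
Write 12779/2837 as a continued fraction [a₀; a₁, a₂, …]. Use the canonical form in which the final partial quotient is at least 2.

[4; 1, 1, 56, 4, 6]

12779 = 4·2837 + 1431, so a_0 = 4
2837 = 1·1431 + 1406, so a_1 = 1
1431 = 1·1406 + 25, so a_2 = 1
1406 = 56·25 + 6, so a_3 = 56
25 = 4·6 + 1, so a_4 = 4
6 = 6·1 + 0, so a_5 = 6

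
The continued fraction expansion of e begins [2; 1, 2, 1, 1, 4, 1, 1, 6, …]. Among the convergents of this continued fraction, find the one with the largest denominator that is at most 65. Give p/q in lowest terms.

106/39

a_0 = 2: 2/1  (≤ bound)
a_1 = 1: 3/1  (≤ bound)
a_2 = 2: 8/3  (≤ bound)
a_3 = 1: 11/4  (≤ bound)
a_4 = 1: 19/7  (≤ bound)
a_5 = 4: 87/32  (≤ bound)
a_6 = 1: 106/39  (≤ bound)
a_7 = 1: 193/71  (> 65, stop)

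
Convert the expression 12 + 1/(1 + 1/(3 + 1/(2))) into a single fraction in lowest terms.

115/9

Work from the innermost term outward:
Start with 2.
3 + 1/(2/1) = 3 + 1/2 = 7/2
1 + 1/(7/2) = 1 + 2/7 = 9/7
12 + 1/(9/7) = 12 + 7/9 = 115/9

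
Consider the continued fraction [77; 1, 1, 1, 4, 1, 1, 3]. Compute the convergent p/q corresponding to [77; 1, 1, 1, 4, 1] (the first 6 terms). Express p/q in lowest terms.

Starting at the tail and folding back:
Start with 1.
4 + 1/(1/1) = 4 + 1/1 = 5/1
1 + 1/(5/1) = 1 + 1/5 = 6/5
1 + 1/(6/5) = 1 + 5/6 = 11/6
1 + 1/(11/6) = 1 + 6/11 = 17/11
77 + 1/(17/11) = 77 + 11/17 = 1320/17

1320/17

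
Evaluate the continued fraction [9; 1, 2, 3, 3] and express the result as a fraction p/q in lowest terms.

Start with 3.
3 + 1/(3/1) = 3 + 1/3 = 10/3
2 + 1/(10/3) = 2 + 3/10 = 23/10
1 + 1/(23/10) = 1 + 10/23 = 33/23
9 + 1/(33/23) = 9 + 23/33 = 320/33

320/33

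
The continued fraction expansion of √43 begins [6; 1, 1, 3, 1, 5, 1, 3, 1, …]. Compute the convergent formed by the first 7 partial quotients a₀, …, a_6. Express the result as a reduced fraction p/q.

400/61

a_0 = 6: 6/1
a_1 = 1: 7/1
a_2 = 1: 13/2
a_3 = 3: 46/7
a_4 = 1: 59/9
a_5 = 5: 341/52
a_6 = 1: 400/61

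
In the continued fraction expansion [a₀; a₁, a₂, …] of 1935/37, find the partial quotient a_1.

1935 = 52·37 + 11, so a_0 = 52
37 = 3·11 + 4, so a_1 = 3

3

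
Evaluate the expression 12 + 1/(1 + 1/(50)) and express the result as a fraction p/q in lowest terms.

a_0 = 12: 12/1
a_1 = 1: 13/1
a_2 = 50: 662/51

662/51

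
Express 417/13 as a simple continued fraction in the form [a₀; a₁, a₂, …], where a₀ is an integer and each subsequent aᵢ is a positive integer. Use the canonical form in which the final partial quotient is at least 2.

[32; 13]

⌊417/13⌋ = 32, remainder 1
⌊13/1⌋ = 13, remainder 0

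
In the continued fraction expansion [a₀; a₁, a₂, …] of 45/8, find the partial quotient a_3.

1

Apply division with remainder until the remainder is 0:
45 ÷ 8 → quotient 5, remainder 5
8 ÷ 5 → quotient 1, remainder 3
5 ÷ 3 → quotient 1, remainder 2
3 ÷ 2 → quotient 1, remainder 1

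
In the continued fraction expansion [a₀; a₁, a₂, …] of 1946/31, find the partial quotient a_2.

3

Apply division with remainder until the remainder is 0:
⌊1946/31⌋ = 62, remainder 24
⌊31/24⌋ = 1, remainder 7
⌊24/7⌋ = 3, remainder 3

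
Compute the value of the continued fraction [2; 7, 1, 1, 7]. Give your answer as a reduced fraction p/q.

241/113

Use the convergent recurrence hₖ = aₖ·hₖ₋₁ + hₖ₋₂ (and likewise for the denominators kₖ):
a_0 = 2: 2/1
a_1 = 7: 15/7
a_2 = 1: 17/8
a_3 = 1: 32/15
a_4 = 7: 241/113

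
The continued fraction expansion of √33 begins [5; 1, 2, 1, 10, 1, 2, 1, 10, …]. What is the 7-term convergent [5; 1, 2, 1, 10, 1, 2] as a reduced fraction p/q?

787/137

Use the convergent recurrence hₖ = aₖ·hₖ₋₁ + hₖ₋₂ (and likewise for the denominators kₖ):
a_0 = 5: 5/1
a_1 = 1: 6/1
a_2 = 2: 17/3
a_3 = 1: 23/4
a_4 = 10: 247/43
a_5 = 1: 270/47
a_6 = 2: 787/137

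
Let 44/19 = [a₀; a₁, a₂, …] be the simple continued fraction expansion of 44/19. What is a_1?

Apply division with remainder until the remainder is 0:
44 ÷ 19 → quotient 2, remainder 6
19 ÷ 6 → quotient 3, remainder 1

3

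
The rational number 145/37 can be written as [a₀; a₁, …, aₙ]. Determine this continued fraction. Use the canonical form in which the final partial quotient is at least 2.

⌊145/37⌋ = 3, remainder 34
⌊37/34⌋ = 1, remainder 3
⌊34/3⌋ = 11, remainder 1
⌊3/1⌋ = 3, remainder 0

[3; 1, 11, 3]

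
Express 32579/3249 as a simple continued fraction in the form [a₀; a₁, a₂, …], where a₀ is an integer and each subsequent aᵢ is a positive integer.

[10; 36, 1, 1, 44]

Run the Euclidean algorithm, recording each quotient:
⌊32579/3249⌋ = 10, remainder 89
⌊3249/89⌋ = 36, remainder 45
⌊89/45⌋ = 1, remainder 44
⌊45/44⌋ = 1, remainder 1
⌊44/1⌋ = 44, remainder 0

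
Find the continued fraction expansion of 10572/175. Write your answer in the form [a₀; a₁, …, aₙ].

[60; 2, 2, 3, 10]

Repeatedly divide and take the remainder:
10572 = 60·175 + 72, so a_0 = 60
175 = 2·72 + 31, so a_1 = 2
72 = 2·31 + 10, so a_2 = 2
31 = 3·10 + 1, so a_3 = 3
10 = 10·1 + 0, so a_4 = 10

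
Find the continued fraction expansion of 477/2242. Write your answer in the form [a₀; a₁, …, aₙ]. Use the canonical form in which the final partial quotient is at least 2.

[0; 4, 1, 2, 2, 1, 47]

477 ÷ 2242 → quotient 0, remainder 477
2242 ÷ 477 → quotient 4, remainder 334
477 ÷ 334 → quotient 1, remainder 143
334 ÷ 143 → quotient 2, remainder 48
143 ÷ 48 → quotient 2, remainder 47
48 ÷ 47 → quotient 1, remainder 1
47 ÷ 1 → quotient 47, remainder 0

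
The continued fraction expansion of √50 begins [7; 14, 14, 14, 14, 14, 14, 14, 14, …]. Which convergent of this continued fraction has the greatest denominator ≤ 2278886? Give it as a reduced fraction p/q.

3880899/548842

a_0 = 7: 7/1  (≤ bound)
a_1 = 14: 99/14  (≤ bound)
a_2 = 14: 1393/197  (≤ bound)
a_3 = 14: 19601/2772  (≤ bound)
a_4 = 14: 275807/39005  (≤ bound)
a_5 = 14: 3880899/548842  (≤ bound)
a_6 = 14: 54608393/7722793  (> 2278886, stop)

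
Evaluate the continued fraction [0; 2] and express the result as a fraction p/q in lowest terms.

a_0 = 0: 0/1
a_1 = 2: 1/2

1/2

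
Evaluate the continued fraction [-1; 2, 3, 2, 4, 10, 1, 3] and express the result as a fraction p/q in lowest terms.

-1756/3117

a_0 = -1: -1/1
a_1 = 2: -1/2
a_2 = 3: -4/7
a_3 = 2: -9/16
a_4 = 4: -40/71
a_5 = 10: -409/726
a_6 = 1: -449/797
a_7 = 3: -1756/3117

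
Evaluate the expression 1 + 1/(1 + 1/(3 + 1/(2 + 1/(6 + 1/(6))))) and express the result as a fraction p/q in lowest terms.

634/357

a_0 = 1: 1/1
a_1 = 1: 2/1
a_2 = 3: 7/4
a_3 = 2: 16/9
a_4 = 6: 103/58
a_5 = 6: 634/357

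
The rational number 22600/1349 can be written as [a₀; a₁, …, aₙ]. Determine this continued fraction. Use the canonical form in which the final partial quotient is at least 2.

[16; 1, 3, 19, 1, 1, 2, 3]

22600 ÷ 1349 → quotient 16, remainder 1016
1349 ÷ 1016 → quotient 1, remainder 333
1016 ÷ 333 → quotient 3, remainder 17
333 ÷ 17 → quotient 19, remainder 10
17 ÷ 10 → quotient 1, remainder 7
10 ÷ 7 → quotient 1, remainder 3
7 ÷ 3 → quotient 2, remainder 1
3 ÷ 1 → quotient 3, remainder 0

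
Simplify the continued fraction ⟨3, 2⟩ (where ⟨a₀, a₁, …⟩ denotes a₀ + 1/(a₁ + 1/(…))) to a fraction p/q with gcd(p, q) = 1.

7/2

Collapse the nested fraction from the inside out:
Start with 2.
3 + 1/(2/1) = 3 + 1/2 = 7/2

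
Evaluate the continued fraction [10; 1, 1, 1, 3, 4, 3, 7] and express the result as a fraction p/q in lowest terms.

11819/1111

Starting at the tail and folding back:
Start with 7.
3 + 1/(7/1) = 3 + 1/7 = 22/7
4 + 1/(22/7) = 4 + 7/22 = 95/22
3 + 1/(95/22) = 3 + 22/95 = 307/95
1 + 1/(307/95) = 1 + 95/307 = 402/307
1 + 1/(402/307) = 1 + 307/402 = 709/402
1 + 1/(709/402) = 1 + 402/709 = 1111/709
10 + 1/(1111/709) = 10 + 709/1111 = 11819/1111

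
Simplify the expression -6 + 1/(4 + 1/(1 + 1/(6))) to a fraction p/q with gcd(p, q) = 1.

-197/34

a_0 = -6: -6/1
a_1 = 4: -23/4
a_2 = 1: -29/5
a_3 = 6: -197/34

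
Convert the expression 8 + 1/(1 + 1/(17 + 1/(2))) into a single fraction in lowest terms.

Use the convergent recurrence hₖ = aₖ·hₖ₋₁ + hₖ₋₂ (and likewise for the denominators kₖ):
a_0 = 8: 8/1
a_1 = 1: 9/1
a_2 = 17: 161/18
a_3 = 2: 331/37

331/37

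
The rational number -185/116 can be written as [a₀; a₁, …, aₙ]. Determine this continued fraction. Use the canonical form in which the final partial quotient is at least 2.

Apply division with remainder until the remainder is 0:
⌊-185/116⌋ = -2, remainder 47
⌊116/47⌋ = 2, remainder 22
⌊47/22⌋ = 2, remainder 3
⌊22/3⌋ = 7, remainder 1
⌊3/1⌋ = 3, remainder 0

[-2; 2, 2, 7, 3]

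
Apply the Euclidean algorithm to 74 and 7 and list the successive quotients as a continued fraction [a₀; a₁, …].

[10; 1, 1, 3]

Apply division with remainder until the remainder is 0:
74 = 10·7 + 4, so a_0 = 10
7 = 1·4 + 3, so a_1 = 1
4 = 1·3 + 1, so a_2 = 1
3 = 3·1 + 0, so a_3 = 3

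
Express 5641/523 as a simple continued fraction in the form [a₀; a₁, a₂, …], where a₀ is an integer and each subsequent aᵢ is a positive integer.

5641 ÷ 523 → quotient 10, remainder 411
523 ÷ 411 → quotient 1, remainder 112
411 ÷ 112 → quotient 3, remainder 75
112 ÷ 75 → quotient 1, remainder 37
75 ÷ 37 → quotient 2, remainder 1
37 ÷ 1 → quotient 37, remainder 0

[10; 1, 3, 1, 2, 37]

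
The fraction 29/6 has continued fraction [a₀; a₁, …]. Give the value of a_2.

5

⌊29/6⌋ = 4, remainder 5
⌊6/5⌋ = 1, remainder 1
⌊5/1⌋ = 5, remainder 0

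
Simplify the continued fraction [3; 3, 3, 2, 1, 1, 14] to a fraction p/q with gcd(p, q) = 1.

2699/817

a_0 = 3: 3/1
a_1 = 3: 10/3
a_2 = 3: 33/10
a_3 = 2: 76/23
a_4 = 1: 109/33
a_5 = 1: 185/56
a_6 = 14: 2699/817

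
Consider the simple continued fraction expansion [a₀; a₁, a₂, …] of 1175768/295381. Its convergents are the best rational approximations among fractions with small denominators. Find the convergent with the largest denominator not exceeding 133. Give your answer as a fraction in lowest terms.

203/51

a_0 = 3: 3/1  (≤ bound)
a_1 = 1: 4/1  (≤ bound)
a_2 = 50: 203/51  (≤ bound)
a_3 = 3: 613/154  (> 133, stop)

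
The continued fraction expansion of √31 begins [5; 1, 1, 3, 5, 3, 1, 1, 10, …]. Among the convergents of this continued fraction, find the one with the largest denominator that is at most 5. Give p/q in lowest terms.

11/2

List convergents until the denominator exceeds the bound:
a_0 = 5: 5/1  (≤ bound)
a_1 = 1: 6/1  (≤ bound)
a_2 = 1: 11/2  (≤ bound)
a_3 = 3: 39/7  (> 5, stop)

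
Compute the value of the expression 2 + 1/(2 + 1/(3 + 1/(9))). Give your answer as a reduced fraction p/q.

a_0 = 2: 2/1
a_1 = 2: 5/2
a_2 = 3: 17/7
a_3 = 9: 158/65

158/65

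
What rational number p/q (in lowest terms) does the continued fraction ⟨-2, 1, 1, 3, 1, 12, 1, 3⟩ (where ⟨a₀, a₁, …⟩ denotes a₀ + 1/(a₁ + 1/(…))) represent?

Start with 3.
1 + 1/(3/1) = 1 + 1/3 = 4/3
12 + 1/(4/3) = 12 + 3/4 = 51/4
1 + 1/(51/4) = 1 + 4/51 = 55/51
3 + 1/(55/51) = 3 + 51/55 = 216/55
1 + 1/(216/55) = 1 + 55/216 = 271/216
1 + 1/(271/216) = 1 + 216/271 = 487/271
-2 + 1/(487/271) = -2 + 271/487 = -703/487

-703/487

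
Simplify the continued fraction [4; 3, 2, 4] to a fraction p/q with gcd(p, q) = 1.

133/31

Start with 4.
2 + 1/(4/1) = 2 + 1/4 = 9/4
3 + 1/(9/4) = 3 + 4/9 = 31/9
4 + 1/(31/9) = 4 + 9/31 = 133/31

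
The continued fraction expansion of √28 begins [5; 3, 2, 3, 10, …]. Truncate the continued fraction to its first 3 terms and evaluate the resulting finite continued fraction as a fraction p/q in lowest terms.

37/7

Start with 2.
3 + 1/(2/1) = 3 + 1/2 = 7/2
5 + 1/(7/2) = 5 + 2/7 = 37/7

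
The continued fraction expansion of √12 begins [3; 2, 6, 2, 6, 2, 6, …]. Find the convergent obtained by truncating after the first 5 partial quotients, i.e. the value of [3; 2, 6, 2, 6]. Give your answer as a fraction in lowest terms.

Starting at the tail and folding back:
Start with 6.
2 + 1/(6/1) = 2 + 1/6 = 13/6
6 + 1/(13/6) = 6 + 6/13 = 84/13
2 + 1/(84/13) = 2 + 13/84 = 181/84
3 + 1/(181/84) = 3 + 84/181 = 627/181

627/181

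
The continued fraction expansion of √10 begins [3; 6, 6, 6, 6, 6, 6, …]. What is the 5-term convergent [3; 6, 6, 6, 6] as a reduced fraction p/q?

4443/1405

Start with 6.
6 + 1/(6/1) = 6 + 1/6 = 37/6
6 + 1/(37/6) = 6 + 6/37 = 228/37
6 + 1/(228/37) = 6 + 37/228 = 1405/228
3 + 1/(1405/228) = 3 + 228/1405 = 4443/1405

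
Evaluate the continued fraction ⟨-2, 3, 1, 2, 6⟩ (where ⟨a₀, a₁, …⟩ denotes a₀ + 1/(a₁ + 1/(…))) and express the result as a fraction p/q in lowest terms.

-121/70

a_0 = -2: -2/1
a_1 = 3: -5/3
a_2 = 1: -7/4
a_3 = 2: -19/11
a_4 = 6: -121/70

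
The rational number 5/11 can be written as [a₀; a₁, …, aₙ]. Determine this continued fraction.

5 ÷ 11 → quotient 0, remainder 5
11 ÷ 5 → quotient 2, remainder 1
5 ÷ 1 → quotient 5, remainder 0

[0; 2, 5]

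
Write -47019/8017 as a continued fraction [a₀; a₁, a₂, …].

Apply division with remainder until the remainder is 0:
-47019 = -6·8017 + 1083, so a_0 = -6
8017 = 7·1083 + 436, so a_1 = 7
1083 = 2·436 + 211, so a_2 = 2
436 = 2·211 + 14, so a_3 = 2
211 = 15·14 + 1, so a_4 = 15
14 = 14·1 + 0, so a_5 = 14

[-6; 7, 2, 2, 15, 14]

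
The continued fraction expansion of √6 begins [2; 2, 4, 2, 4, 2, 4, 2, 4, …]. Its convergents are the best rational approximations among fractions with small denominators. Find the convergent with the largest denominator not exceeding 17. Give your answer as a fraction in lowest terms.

22/9

a_0 = 2: 2/1  (≤ bound)
a_1 = 2: 5/2  (≤ bound)
a_2 = 4: 22/9  (≤ bound)
a_3 = 2: 49/20  (> 17, stop)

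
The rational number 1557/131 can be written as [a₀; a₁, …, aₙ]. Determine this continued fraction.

[11; 1, 7, 1, 2, 1, 3]

1557 ÷ 131 → quotient 11, remainder 116
131 ÷ 116 → quotient 1, remainder 15
116 ÷ 15 → quotient 7, remainder 11
15 ÷ 11 → quotient 1, remainder 4
11 ÷ 4 → quotient 2, remainder 3
4 ÷ 3 → quotient 1, remainder 1
3 ÷ 1 → quotient 3, remainder 0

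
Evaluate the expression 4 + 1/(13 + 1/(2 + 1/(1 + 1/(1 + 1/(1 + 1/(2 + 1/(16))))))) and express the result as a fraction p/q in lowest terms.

Compute successive convergents:
a_0 = 4: 4/1
a_1 = 13: 53/13
a_2 = 2: 110/27
a_3 = 1: 163/40
a_4 = 1: 273/67
a_5 = 1: 436/107
a_6 = 2: 1145/281
a_7 = 16: 18756/4603

18756/4603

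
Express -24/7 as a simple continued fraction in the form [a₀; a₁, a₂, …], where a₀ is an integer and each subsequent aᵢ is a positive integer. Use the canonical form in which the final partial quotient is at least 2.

[-4; 1, 1, 3]

-24 ÷ 7 → quotient -4, remainder 4
7 ÷ 4 → quotient 1, remainder 3
4 ÷ 3 → quotient 1, remainder 1
3 ÷ 1 → quotient 3, remainder 0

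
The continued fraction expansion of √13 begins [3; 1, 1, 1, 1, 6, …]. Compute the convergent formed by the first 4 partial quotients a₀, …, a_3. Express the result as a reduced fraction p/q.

11/3

Compute successive convergents:
a_0 = 3: 3/1
a_1 = 1: 4/1
a_2 = 1: 7/2
a_3 = 1: 11/3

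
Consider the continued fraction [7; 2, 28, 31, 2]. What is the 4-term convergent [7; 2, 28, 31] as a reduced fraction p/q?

Start with 31.
28 + 1/(31/1) = 28 + 1/31 = 869/31
2 + 1/(869/31) = 2 + 31/869 = 1769/869
7 + 1/(1769/869) = 7 + 869/1769 = 13252/1769

13252/1769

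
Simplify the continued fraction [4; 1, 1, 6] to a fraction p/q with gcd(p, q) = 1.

Compute successive convergents:
a_0 = 4: 4/1
a_1 = 1: 5/1
a_2 = 1: 9/2
a_3 = 6: 59/13

59/13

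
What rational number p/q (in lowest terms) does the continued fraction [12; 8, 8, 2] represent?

1673/138

Work from the innermost term outward:
Start with 2.
8 + 1/(2/1) = 8 + 1/2 = 17/2
8 + 1/(17/2) = 8 + 2/17 = 138/17
12 + 1/(138/17) = 12 + 17/138 = 1673/138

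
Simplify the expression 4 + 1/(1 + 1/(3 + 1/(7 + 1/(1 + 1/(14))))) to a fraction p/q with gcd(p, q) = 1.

2336/491

a_0 = 4: 4/1
a_1 = 1: 5/1
a_2 = 3: 19/4
a_3 = 7: 138/29
a_4 = 1: 157/33
a_5 = 14: 2336/491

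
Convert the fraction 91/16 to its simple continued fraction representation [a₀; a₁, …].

[5; 1, 2, 5]

Repeatedly divide and take the remainder:
⌊91/16⌋ = 5, remainder 11
⌊16/11⌋ = 1, remainder 5
⌊11/5⌋ = 2, remainder 1
⌊5/1⌋ = 5, remainder 0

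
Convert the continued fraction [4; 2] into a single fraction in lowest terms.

9/2

Use the convergent recurrence hₖ = aₖ·hₖ₋₁ + hₖ₋₂ (and likewise for the denominators kₖ):
a_0 = 4: 4/1
a_1 = 2: 9/2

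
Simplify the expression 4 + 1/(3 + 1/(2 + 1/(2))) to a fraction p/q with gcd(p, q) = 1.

73/17

Start with 2.
2 + 1/(2/1) = 2 + 1/2 = 5/2
3 + 1/(5/2) = 3 + 2/5 = 17/5
4 + 1/(17/5) = 4 + 5/17 = 73/17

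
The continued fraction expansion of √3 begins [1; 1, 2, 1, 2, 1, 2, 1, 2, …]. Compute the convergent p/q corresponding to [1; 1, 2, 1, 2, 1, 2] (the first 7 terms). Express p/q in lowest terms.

71/41

Work from the innermost term outward:
Start with 2.
1 + 1/(2/1) = 1 + 1/2 = 3/2
2 + 1/(3/2) = 2 + 2/3 = 8/3
1 + 1/(8/3) = 1 + 3/8 = 11/8
2 + 1/(11/8) = 2 + 8/11 = 30/11
1 + 1/(30/11) = 1 + 11/30 = 41/30
1 + 1/(41/30) = 1 + 30/41 = 71/41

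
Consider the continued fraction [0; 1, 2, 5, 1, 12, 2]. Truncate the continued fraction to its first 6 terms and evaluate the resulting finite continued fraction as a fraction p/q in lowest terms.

167/244

Work from the innermost term outward:
Start with 12.
1 + 1/(12/1) = 1 + 1/12 = 13/12
5 + 1/(13/12) = 5 + 12/13 = 77/13
2 + 1/(77/13) = 2 + 13/77 = 167/77
1 + 1/(167/77) = 1 + 77/167 = 244/167
0 + 1/(244/167) = 0 + 167/244 = 167/244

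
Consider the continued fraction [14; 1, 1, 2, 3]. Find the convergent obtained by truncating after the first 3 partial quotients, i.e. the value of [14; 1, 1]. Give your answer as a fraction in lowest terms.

29/2

Collapse the nested fraction from the inside out:
Start with 1.
1 + 1/(1/1) = 1 + 1/1 = 2/1
14 + 1/(2/1) = 14 + 1/2 = 29/2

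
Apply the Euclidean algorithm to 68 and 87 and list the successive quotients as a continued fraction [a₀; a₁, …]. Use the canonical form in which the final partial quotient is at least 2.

[0; 1, 3, 1, 1, 2, 1, 2]

Repeatedly divide and take the remainder:
68 ÷ 87 → quotient 0, remainder 68
87 ÷ 68 → quotient 1, remainder 19
68 ÷ 19 → quotient 3, remainder 11
19 ÷ 11 → quotient 1, remainder 8
11 ÷ 8 → quotient 1, remainder 3
8 ÷ 3 → quotient 2, remainder 2
3 ÷ 2 → quotient 1, remainder 1
2 ÷ 1 → quotient 2, remainder 0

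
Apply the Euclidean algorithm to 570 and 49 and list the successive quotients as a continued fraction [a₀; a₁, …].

[11; 1, 1, 1, 2, 1, 1, 2]

570 ÷ 49 → quotient 11, remainder 31
49 ÷ 31 → quotient 1, remainder 18
31 ÷ 18 → quotient 1, remainder 13
18 ÷ 13 → quotient 1, remainder 5
13 ÷ 5 → quotient 2, remainder 3
5 ÷ 3 → quotient 1, remainder 2
3 ÷ 2 → quotient 1, remainder 1
2 ÷ 1 → quotient 2, remainder 0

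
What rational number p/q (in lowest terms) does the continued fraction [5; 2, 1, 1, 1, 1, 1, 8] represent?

Build up convergents one term at a time:
a_0 = 5: 5/1
a_1 = 2: 11/2
a_2 = 1: 16/3
a_3 = 1: 27/5
a_4 = 1: 43/8
a_5 = 1: 70/13
a_6 = 1: 113/21
a_7 = 8: 974/181

974/181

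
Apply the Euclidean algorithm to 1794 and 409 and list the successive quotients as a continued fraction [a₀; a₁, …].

1794 ÷ 409 → quotient 4, remainder 158
409 ÷ 158 → quotient 2, remainder 93
158 ÷ 93 → quotient 1, remainder 65
93 ÷ 65 → quotient 1, remainder 28
65 ÷ 28 → quotient 2, remainder 9
28 ÷ 9 → quotient 3, remainder 1
9 ÷ 1 → quotient 9, remainder 0

[4; 2, 1, 1, 2, 3, 9]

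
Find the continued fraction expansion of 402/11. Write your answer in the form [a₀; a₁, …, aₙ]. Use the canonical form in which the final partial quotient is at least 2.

[36; 1, 1, 5]

402 = 36·11 + 6, so a_0 = 36
11 = 1·6 + 5, so a_1 = 1
6 = 1·5 + 1, so a_2 = 1
5 = 5·1 + 0, so a_3 = 5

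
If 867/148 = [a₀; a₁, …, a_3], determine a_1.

Apply division with remainder until the remainder is 0:
867 = 5·148 + 127, so a_0 = 5
148 = 1·127 + 21, so a_1 = 1

1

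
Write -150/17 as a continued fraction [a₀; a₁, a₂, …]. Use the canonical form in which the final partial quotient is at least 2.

[-9; 5, 1, 2]

Repeatedly divide and take the remainder:
-150 ÷ 17 → quotient -9, remainder 3
17 ÷ 3 → quotient 5, remainder 2
3 ÷ 2 → quotient 1, remainder 1
2 ÷ 1 → quotient 2, remainder 0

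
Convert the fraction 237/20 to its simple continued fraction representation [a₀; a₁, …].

Run the Euclidean algorithm, recording each quotient:
237 = 11·20 + 17, so a_0 = 11
20 = 1·17 + 3, so a_1 = 1
17 = 5·3 + 2, so a_2 = 5
3 = 1·2 + 1, so a_3 = 1
2 = 2·1 + 0, so a_4 = 2

[11; 1, 5, 1, 2]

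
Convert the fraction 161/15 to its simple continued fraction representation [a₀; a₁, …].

[10; 1, 2, 1, 3]

161 ÷ 15 → quotient 10, remainder 11
15 ÷ 11 → quotient 1, remainder 4
11 ÷ 4 → quotient 2, remainder 3
4 ÷ 3 → quotient 1, remainder 1
3 ÷ 1 → quotient 3, remainder 0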